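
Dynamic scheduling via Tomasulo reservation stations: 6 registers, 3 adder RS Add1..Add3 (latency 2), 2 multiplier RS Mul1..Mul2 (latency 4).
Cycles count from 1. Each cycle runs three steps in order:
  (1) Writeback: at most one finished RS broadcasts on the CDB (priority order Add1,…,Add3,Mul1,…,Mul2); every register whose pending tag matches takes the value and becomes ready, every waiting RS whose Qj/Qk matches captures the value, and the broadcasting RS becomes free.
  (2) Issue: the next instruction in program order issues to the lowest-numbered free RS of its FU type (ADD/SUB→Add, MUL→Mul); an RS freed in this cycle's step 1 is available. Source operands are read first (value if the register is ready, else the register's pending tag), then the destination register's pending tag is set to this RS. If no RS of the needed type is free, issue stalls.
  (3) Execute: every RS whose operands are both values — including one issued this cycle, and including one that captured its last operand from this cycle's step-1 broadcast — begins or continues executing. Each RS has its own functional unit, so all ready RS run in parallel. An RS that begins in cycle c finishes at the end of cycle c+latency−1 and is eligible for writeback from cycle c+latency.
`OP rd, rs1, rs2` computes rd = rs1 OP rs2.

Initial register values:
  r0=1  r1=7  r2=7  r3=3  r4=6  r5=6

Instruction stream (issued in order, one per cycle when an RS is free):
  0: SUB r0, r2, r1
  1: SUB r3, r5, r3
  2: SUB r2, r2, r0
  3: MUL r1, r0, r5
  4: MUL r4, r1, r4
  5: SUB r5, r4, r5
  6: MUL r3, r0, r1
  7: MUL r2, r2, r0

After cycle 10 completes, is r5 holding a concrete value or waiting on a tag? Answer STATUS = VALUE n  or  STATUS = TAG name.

STATUS = TAG Add1

  c1: issue SUB r0<-Add1  regs: r0:Add1,r1:7,r2:7,r3:3,r4:6,r5:6
  c2: issue SUB r3<-Add2  regs: r0:Add1,r1:7,r2:7,r3:Add2,r4:6,r5:6
  c3: CDB Add1=0; issue SUB r2<-Add1  regs: r0:0,r1:7,r2:Add1,r3:Add2,r4:6,r5:6
  c4: CDB Add2=3; issue MUL r1<-Mul1  regs: r0:0,r1:Mul1,r2:Add1,r3:3,r4:6,r5:6
  c5: CDB Add1=7; issue MUL r4<-Mul2  regs: r0:0,r1:Mul1,r2:7,r3:3,r4:Mul2,r5:6
  c6: issue SUB r5<-Add1  regs: r0:0,r1:Mul1,r2:7,r3:3,r4:Mul2,r5:Add1
  c7: stall  regs: r0:0,r1:Mul1,r2:7,r3:3,r4:Mul2,r5:Add1
  c8: CDB Mul1=0; issue MUL r3<-Mul1  regs: r0:0,r1:0,r2:7,r3:Mul1,r4:Mul2,r5:Add1
  c9: stall  regs: r0:0,r1:0,r2:7,r3:Mul1,r4:Mul2,r5:Add1
  c10: stall  regs: r0:0,r1:0,r2:7,r3:Mul1,r4:Mul2,r5:Add1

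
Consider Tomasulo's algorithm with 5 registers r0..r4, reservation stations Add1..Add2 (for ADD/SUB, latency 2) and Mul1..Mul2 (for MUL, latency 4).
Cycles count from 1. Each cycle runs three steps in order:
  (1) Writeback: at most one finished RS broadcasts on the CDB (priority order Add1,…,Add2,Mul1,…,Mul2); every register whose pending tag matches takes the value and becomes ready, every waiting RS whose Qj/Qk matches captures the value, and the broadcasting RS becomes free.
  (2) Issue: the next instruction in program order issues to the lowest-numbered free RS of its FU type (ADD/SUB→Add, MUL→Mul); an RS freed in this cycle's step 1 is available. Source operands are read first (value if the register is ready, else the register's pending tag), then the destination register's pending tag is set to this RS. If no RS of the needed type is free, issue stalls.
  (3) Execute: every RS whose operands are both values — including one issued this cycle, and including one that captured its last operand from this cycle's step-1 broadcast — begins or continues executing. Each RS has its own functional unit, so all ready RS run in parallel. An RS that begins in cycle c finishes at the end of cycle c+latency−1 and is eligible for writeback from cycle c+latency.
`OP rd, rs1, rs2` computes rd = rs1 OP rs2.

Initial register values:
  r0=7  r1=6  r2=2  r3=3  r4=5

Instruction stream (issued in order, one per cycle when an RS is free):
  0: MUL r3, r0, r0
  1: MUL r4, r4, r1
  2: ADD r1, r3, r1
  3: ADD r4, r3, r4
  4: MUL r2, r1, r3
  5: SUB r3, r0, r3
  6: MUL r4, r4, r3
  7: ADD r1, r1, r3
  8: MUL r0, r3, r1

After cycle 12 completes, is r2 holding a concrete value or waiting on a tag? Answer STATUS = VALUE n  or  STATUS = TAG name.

c1: issue MUL r3<-Mul1 | r0:7,r1:6,r2:2,r3:Mul1,r4:5
c2: issue MUL r4<-Mul2 | r0:7,r1:6,r2:2,r3:Mul1,r4:Mul2
c3: issue ADD r1<-Add1 | r0:7,r1:Add1,r2:2,r3:Mul1,r4:Mul2
c4: issue ADD r4<-Add2 | r0:7,r1:Add1,r2:2,r3:Mul1,r4:Add2
c5: CDB Mul1=49; issue MUL r2<-Mul1 | r0:7,r1:Add1,r2:Mul1,r3:49,r4:Add2
c6: CDB Mul2=30; stall | r0:7,r1:Add1,r2:Mul1,r3:49,r4:Add2
c7: CDB Add1=55; issue SUB r3<-Add1 | r0:7,r1:55,r2:Mul1,r3:Add1,r4:Add2
c8: CDB Add2=79; issue MUL r4<-Mul2 | r0:7,r1:55,r2:Mul1,r3:Add1,r4:Mul2
c9: CDB Add1=-42; issue ADD r1<-Add1 | r0:7,r1:Add1,r2:Mul1,r3:-42,r4:Mul2
c10: stall | r0:7,r1:Add1,r2:Mul1,r3:-42,r4:Mul2
c11: CDB Add1=13; stall | r0:7,r1:13,r2:Mul1,r3:-42,r4:Mul2
c12: CDB Mul1=2695; issue MUL r0<-Mul1 | r0:Mul1,r1:13,r2:2695,r3:-42,r4:Mul2

STATUS = VALUE 2695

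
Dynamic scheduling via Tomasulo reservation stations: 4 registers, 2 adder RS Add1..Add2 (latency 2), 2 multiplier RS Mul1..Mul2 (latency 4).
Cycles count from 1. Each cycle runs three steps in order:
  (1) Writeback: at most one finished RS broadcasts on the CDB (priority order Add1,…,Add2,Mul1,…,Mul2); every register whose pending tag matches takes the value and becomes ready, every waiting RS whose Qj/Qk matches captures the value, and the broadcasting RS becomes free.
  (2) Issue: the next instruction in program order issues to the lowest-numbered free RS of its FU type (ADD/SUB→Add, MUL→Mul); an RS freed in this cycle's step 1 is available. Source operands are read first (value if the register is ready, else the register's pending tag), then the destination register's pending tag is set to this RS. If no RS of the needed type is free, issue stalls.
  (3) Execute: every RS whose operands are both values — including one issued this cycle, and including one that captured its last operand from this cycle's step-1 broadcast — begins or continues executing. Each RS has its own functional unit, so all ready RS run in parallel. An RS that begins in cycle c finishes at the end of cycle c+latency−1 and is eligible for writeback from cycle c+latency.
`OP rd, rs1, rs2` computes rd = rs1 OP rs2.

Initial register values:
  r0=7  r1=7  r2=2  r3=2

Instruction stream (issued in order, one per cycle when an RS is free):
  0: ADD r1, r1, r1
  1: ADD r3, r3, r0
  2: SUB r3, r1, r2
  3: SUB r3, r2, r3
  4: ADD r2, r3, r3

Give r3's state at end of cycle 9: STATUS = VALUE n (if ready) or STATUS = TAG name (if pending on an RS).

  c1: issue ADD r1<-Add1  regs: r0:7,r1:Add1,r2:2,r3:2
  c2: issue ADD r3<-Add2  regs: r0:7,r1:Add1,r2:2,r3:Add2
  c3: CDB Add1=14; issue SUB r3<-Add1  regs: r0:7,r1:14,r2:2,r3:Add1
  c4: CDB Add2=9; issue SUB r3<-Add2  regs: r0:7,r1:14,r2:2,r3:Add2
  c5: CDB Add1=12; issue ADD r2<-Add1  regs: r0:7,r1:14,r2:Add1,r3:Add2
  c6: -  regs: r0:7,r1:14,r2:Add1,r3:Add2
  c7: CDB Add2=-10  regs: r0:7,r1:14,r2:Add1,r3:-10
  c8: -  regs: r0:7,r1:14,r2:Add1,r3:-10
  c9: CDB Add1=-20  regs: r0:7,r1:14,r2:-20,r3:-10

STATUS = VALUE -10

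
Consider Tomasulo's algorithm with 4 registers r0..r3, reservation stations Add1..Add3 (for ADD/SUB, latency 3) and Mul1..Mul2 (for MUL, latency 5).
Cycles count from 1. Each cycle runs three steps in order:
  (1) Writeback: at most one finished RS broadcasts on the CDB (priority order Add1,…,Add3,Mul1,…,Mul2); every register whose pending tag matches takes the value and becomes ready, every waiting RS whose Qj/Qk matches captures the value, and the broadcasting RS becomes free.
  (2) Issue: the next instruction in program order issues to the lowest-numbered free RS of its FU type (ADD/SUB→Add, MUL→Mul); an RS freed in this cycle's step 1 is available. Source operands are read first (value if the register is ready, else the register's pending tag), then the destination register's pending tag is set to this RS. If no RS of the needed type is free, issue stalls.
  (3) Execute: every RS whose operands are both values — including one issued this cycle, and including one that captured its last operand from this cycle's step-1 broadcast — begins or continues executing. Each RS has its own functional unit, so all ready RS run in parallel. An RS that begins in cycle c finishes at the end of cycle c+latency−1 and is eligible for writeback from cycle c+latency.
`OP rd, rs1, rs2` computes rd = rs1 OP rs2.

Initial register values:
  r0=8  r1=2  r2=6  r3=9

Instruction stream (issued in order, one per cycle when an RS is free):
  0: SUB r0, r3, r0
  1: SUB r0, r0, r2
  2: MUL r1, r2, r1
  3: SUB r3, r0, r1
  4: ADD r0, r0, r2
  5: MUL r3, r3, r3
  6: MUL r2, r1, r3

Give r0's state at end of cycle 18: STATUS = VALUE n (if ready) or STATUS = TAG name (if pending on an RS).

c1: issue SUB r0<-Add1 | r0:Add1,r1:2,r2:6,r3:9
c2: issue SUB r0<-Add2 | r0:Add2,r1:2,r2:6,r3:9
c3: issue MUL r1<-Mul1 | r0:Add2,r1:Mul1,r2:6,r3:9
c4: CDB Add1=1; issue SUB r3<-Add1 | r0:Add2,r1:Mul1,r2:6,r3:Add1
c5: issue ADD r0<-Add3 | r0:Add3,r1:Mul1,r2:6,r3:Add1
c6: issue MUL r3<-Mul2 | r0:Add3,r1:Mul1,r2:6,r3:Mul2
c7: CDB Add2=-5; stall | r0:Add3,r1:Mul1,r2:6,r3:Mul2
c8: CDB Mul1=12; issue MUL r2<-Mul1 | r0:Add3,r1:12,r2:Mul1,r3:Mul2
c9: - | r0:Add3,r1:12,r2:Mul1,r3:Mul2
c10: CDB Add3=1 | r0:1,r1:12,r2:Mul1,r3:Mul2
c11: CDB Add1=-17 | r0:1,r1:12,r2:Mul1,r3:Mul2
c12: - | r0:1,r1:12,r2:Mul1,r3:Mul2
c13: - | r0:1,r1:12,r2:Mul1,r3:Mul2
c14: - | r0:1,r1:12,r2:Mul1,r3:Mul2
c15: - | r0:1,r1:12,r2:Mul1,r3:Mul2
c16: CDB Mul2=289 | r0:1,r1:12,r2:Mul1,r3:289
c17: - | r0:1,r1:12,r2:Mul1,r3:289
c18: - | r0:1,r1:12,r2:Mul1,r3:289

STATUS = VALUE 1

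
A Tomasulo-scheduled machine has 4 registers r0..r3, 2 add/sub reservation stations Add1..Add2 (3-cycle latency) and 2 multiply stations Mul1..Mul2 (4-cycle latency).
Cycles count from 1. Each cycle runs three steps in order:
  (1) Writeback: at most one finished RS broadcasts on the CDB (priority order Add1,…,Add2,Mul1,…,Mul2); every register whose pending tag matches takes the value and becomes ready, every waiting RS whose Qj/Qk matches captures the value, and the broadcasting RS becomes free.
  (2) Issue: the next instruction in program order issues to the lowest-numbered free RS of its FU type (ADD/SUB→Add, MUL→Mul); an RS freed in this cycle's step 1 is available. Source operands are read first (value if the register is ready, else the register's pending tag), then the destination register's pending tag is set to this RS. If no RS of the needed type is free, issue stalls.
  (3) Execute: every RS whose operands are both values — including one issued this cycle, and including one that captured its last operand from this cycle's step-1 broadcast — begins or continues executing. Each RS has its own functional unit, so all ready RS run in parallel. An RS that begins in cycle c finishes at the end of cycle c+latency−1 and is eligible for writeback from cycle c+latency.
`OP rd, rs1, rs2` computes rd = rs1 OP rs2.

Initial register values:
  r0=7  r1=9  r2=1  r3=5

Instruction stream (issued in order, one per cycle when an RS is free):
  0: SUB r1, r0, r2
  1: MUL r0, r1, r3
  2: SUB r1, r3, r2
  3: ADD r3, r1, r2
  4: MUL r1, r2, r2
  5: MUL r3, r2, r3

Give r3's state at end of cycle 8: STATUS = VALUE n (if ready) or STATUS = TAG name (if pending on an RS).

STATUS = TAG Mul1

cycle 1: issue SUB r1<-Add1 // r0:7,r1:Add1,r2:1,r3:5
cycle 2: issue MUL r0<-Mul1 // r0:Mul1,r1:Add1,r2:1,r3:5
cycle 3: issue SUB r1<-Add2 // r0:Mul1,r1:Add2,r2:1,r3:5
cycle 4: CDB Add1=6; issue ADD r3<-Add1 // r0:Mul1,r1:Add2,r2:1,r3:Add1
cycle 5: issue MUL r1<-Mul2 // r0:Mul1,r1:Mul2,r2:1,r3:Add1
cycle 6: CDB Add2=4; stall // r0:Mul1,r1:Mul2,r2:1,r3:Add1
cycle 7: stall // r0:Mul1,r1:Mul2,r2:1,r3:Add1
cycle 8: CDB Mul1=30; issue MUL r3<-Mul1 // r0:30,r1:Mul2,r2:1,r3:Mul1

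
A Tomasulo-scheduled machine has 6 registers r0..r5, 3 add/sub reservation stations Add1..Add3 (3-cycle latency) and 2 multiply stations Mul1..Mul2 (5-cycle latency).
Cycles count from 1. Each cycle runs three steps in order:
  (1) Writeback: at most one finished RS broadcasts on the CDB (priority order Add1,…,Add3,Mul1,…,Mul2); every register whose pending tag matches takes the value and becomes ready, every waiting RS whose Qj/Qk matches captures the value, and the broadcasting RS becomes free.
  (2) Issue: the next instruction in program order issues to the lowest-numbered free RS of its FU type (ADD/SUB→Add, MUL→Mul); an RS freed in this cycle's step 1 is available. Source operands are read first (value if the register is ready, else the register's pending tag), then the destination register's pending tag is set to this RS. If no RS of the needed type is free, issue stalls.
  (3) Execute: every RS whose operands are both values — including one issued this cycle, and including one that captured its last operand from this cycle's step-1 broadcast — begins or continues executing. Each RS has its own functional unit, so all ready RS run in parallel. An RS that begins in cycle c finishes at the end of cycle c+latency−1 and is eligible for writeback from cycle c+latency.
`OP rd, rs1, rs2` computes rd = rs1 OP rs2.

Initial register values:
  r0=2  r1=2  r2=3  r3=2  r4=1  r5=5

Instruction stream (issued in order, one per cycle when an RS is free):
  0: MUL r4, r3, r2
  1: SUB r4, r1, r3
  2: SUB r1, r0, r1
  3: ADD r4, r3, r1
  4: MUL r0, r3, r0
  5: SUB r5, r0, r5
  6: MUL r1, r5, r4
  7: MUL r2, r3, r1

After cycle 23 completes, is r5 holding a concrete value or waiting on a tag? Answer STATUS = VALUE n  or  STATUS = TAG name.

STATUS = VALUE -1

c1: issue MUL r4<-Mul1 | r0:2,r1:2,r2:3,r3:2,r4:Mul1,r5:5
c2: issue SUB r4<-Add1 | r0:2,r1:2,r2:3,r3:2,r4:Add1,r5:5
c3: issue SUB r1<-Add2 | r0:2,r1:Add2,r2:3,r3:2,r4:Add1,r5:5
c4: issue ADD r4<-Add3 | r0:2,r1:Add2,r2:3,r3:2,r4:Add3,r5:5
c5: CDB Add1=0; issue MUL r0<-Mul2 | r0:Mul2,r1:Add2,r2:3,r3:2,r4:Add3,r5:5
c6: CDB Add2=0; issue SUB r5<-Add1 | r0:Mul2,r1:0,r2:3,r3:2,r4:Add3,r5:Add1
c7: CDB Mul1=6; issue MUL r1<-Mul1 | r0:Mul2,r1:Mul1,r2:3,r3:2,r4:Add3,r5:Add1
c8: stall | r0:Mul2,r1:Mul1,r2:3,r3:2,r4:Add3,r5:Add1
c9: CDB Add3=2; stall | r0:Mul2,r1:Mul1,r2:3,r3:2,r4:2,r5:Add1
c10: CDB Mul2=4; issue MUL r2<-Mul2 | r0:4,r1:Mul1,r2:Mul2,r3:2,r4:2,r5:Add1
c11: - | r0:4,r1:Mul1,r2:Mul2,r3:2,r4:2,r5:Add1
c12: - | r0:4,r1:Mul1,r2:Mul2,r3:2,r4:2,r5:Add1
c13: CDB Add1=-1 | r0:4,r1:Mul1,r2:Mul2,r3:2,r4:2,r5:-1
c14: - | r0:4,r1:Mul1,r2:Mul2,r3:2,r4:2,r5:-1
c15: - | r0:4,r1:Mul1,r2:Mul2,r3:2,r4:2,r5:-1
c16: - | r0:4,r1:Mul1,r2:Mul2,r3:2,r4:2,r5:-1
c17: - | r0:4,r1:Mul1,r2:Mul2,r3:2,r4:2,r5:-1
c18: CDB Mul1=-2 | r0:4,r1:-2,r2:Mul2,r3:2,r4:2,r5:-1
c19: - | r0:4,r1:-2,r2:Mul2,r3:2,r4:2,r5:-1
c20: - | r0:4,r1:-2,r2:Mul2,r3:2,r4:2,r5:-1
c21: - | r0:4,r1:-2,r2:Mul2,r3:2,r4:2,r5:-1
c22: - | r0:4,r1:-2,r2:Mul2,r3:2,r4:2,r5:-1
c23: CDB Mul2=-4 | r0:4,r1:-2,r2:-4,r3:2,r4:2,r5:-1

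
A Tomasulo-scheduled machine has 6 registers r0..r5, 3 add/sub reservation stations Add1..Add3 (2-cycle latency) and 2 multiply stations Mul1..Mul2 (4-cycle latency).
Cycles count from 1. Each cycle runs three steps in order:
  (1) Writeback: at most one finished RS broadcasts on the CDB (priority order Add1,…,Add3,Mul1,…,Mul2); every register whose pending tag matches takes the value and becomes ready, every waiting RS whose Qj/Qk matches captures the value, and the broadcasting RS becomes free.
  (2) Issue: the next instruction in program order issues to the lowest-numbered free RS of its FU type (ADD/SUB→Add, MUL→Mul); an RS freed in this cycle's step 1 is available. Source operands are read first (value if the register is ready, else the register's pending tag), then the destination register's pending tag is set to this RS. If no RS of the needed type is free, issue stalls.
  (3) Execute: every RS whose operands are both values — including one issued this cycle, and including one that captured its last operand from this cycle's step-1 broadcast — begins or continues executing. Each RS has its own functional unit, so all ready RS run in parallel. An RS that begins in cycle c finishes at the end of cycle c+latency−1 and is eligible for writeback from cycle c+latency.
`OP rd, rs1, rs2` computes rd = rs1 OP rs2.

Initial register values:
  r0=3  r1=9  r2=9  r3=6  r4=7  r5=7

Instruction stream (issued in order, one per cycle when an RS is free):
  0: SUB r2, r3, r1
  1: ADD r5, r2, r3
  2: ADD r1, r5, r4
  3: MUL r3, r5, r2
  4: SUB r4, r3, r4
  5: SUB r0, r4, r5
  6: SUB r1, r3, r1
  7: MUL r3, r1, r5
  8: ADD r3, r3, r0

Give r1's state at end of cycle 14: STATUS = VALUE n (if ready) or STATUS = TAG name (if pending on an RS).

  c1: issue SUB r2<-Add1  regs: r0:3,r1:9,r2:Add1,r3:6,r4:7,r5:7
  c2: issue ADD r5<-Add2  regs: r0:3,r1:9,r2:Add1,r3:6,r4:7,r5:Add2
  c3: CDB Add1=-3; issue ADD r1<-Add1  regs: r0:3,r1:Add1,r2:-3,r3:6,r4:7,r5:Add2
  c4: issue MUL r3<-Mul1  regs: r0:3,r1:Add1,r2:-3,r3:Mul1,r4:7,r5:Add2
  c5: CDB Add2=3; issue SUB r4<-Add2  regs: r0:3,r1:Add1,r2:-3,r3:Mul1,r4:Add2,r5:3
  c6: issue SUB r0<-Add3  regs: r0:Add3,r1:Add1,r2:-3,r3:Mul1,r4:Add2,r5:3
  c7: CDB Add1=10; issue SUB r1<-Add1  regs: r0:Add3,r1:Add1,r2:-3,r3:Mul1,r4:Add2,r5:3
  c8: issue MUL r3<-Mul2  regs: r0:Add3,r1:Add1,r2:-3,r3:Mul2,r4:Add2,r5:3
  c9: CDB Mul1=-9; stall  regs: r0:Add3,r1:Add1,r2:-3,r3:Mul2,r4:Add2,r5:3
  c10: stall  regs: r0:Add3,r1:Add1,r2:-3,r3:Mul2,r4:Add2,r5:3
  c11: CDB Add1=-19; issue ADD r3<-Add1  regs: r0:Add3,r1:-19,r2:-3,r3:Add1,r4:Add2,r5:3
  c12: CDB Add2=-16  regs: r0:Add3,r1:-19,r2:-3,r3:Add1,r4:-16,r5:3
  c13: -  regs: r0:Add3,r1:-19,r2:-3,r3:Add1,r4:-16,r5:3
  c14: CDB Add3=-19  regs: r0:-19,r1:-19,r2:-3,r3:Add1,r4:-16,r5:3

STATUS = VALUE -19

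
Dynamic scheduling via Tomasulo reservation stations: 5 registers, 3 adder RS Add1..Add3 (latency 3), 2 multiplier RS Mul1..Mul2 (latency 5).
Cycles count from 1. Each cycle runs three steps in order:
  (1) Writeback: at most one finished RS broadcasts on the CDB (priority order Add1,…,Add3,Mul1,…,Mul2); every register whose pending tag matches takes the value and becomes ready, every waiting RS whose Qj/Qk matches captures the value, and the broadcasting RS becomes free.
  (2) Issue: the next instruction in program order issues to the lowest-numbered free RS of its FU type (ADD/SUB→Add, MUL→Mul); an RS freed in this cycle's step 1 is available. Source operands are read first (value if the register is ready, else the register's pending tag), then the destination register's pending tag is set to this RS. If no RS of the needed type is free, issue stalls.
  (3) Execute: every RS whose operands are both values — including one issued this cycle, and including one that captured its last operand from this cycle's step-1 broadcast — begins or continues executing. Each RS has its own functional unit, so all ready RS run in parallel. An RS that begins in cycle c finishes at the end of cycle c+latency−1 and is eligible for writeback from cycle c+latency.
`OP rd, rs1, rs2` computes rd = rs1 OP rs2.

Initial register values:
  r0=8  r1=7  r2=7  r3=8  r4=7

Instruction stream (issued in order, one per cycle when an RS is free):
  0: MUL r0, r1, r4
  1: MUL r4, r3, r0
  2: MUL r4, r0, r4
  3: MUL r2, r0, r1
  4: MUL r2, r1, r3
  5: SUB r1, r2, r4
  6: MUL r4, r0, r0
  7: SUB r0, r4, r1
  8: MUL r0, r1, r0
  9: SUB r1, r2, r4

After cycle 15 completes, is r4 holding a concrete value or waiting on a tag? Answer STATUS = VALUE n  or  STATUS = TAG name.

STATUS = TAG Mul1

cycle 1: issue MUL r0<-Mul1 // r0:Mul1,r1:7,r2:7,r3:8,r4:7
cycle 2: issue MUL r4<-Mul2 // r0:Mul1,r1:7,r2:7,r3:8,r4:Mul2
cycle 3: stall // r0:Mul1,r1:7,r2:7,r3:8,r4:Mul2
cycle 4: stall // r0:Mul1,r1:7,r2:7,r3:8,r4:Mul2
cycle 5: stall // r0:Mul1,r1:7,r2:7,r3:8,r4:Mul2
cycle 6: CDB Mul1=49; issue MUL r4<-Mul1 // r0:49,r1:7,r2:7,r3:8,r4:Mul1
cycle 7: stall // r0:49,r1:7,r2:7,r3:8,r4:Mul1
cycle 8: stall // r0:49,r1:7,r2:7,r3:8,r4:Mul1
cycle 9: stall // r0:49,r1:7,r2:7,r3:8,r4:Mul1
cycle 10: stall // r0:49,r1:7,r2:7,r3:8,r4:Mul1
cycle 11: CDB Mul2=392; issue MUL r2<-Mul2 // r0:49,r1:7,r2:Mul2,r3:8,r4:Mul1
cycle 12: stall // r0:49,r1:7,r2:Mul2,r3:8,r4:Mul1
cycle 13: stall // r0:49,r1:7,r2:Mul2,r3:8,r4:Mul1
cycle 14: stall // r0:49,r1:7,r2:Mul2,r3:8,r4:Mul1
cycle 15: stall // r0:49,r1:7,r2:Mul2,r3:8,r4:Mul1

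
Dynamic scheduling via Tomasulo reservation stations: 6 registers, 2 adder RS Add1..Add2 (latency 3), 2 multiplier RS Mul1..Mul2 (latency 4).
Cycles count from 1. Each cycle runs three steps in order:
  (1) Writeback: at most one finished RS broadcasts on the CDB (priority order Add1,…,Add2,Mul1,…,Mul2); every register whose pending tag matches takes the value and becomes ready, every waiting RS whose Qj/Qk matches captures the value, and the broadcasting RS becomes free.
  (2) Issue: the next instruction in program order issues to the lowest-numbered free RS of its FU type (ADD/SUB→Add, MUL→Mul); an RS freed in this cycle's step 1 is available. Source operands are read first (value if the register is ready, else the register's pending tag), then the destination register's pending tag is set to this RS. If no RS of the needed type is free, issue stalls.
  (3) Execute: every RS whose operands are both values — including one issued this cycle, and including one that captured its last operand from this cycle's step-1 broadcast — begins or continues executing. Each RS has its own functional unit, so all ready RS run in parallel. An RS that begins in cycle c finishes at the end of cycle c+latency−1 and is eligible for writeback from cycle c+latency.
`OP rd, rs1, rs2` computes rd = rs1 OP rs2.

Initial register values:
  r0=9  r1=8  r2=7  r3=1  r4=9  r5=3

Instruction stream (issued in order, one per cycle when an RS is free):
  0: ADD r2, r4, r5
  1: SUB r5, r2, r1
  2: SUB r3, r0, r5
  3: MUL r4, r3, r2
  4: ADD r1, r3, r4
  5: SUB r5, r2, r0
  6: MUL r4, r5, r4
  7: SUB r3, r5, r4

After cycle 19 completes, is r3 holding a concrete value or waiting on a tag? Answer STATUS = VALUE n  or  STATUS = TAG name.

cycle 1: issue ADD r2<-Add1 // r0:9,r1:8,r2:Add1,r3:1,r4:9,r5:3
cycle 2: issue SUB r5<-Add2 // r0:9,r1:8,r2:Add1,r3:1,r4:9,r5:Add2
cycle 3: stall // r0:9,r1:8,r2:Add1,r3:1,r4:9,r5:Add2
cycle 4: CDB Add1=12; issue SUB r3<-Add1 // r0:9,r1:8,r2:12,r3:Add1,r4:9,r5:Add2
cycle 5: issue MUL r4<-Mul1 // r0:9,r1:8,r2:12,r3:Add1,r4:Mul1,r5:Add2
cycle 6: stall // r0:9,r1:8,r2:12,r3:Add1,r4:Mul1,r5:Add2
cycle 7: CDB Add2=4; issue ADD r1<-Add2 // r0:9,r1:Add2,r2:12,r3:Add1,r4:Mul1,r5:4
cycle 8: stall // r0:9,r1:Add2,r2:12,r3:Add1,r4:Mul1,r5:4
cycle 9: stall // r0:9,r1:Add2,r2:12,r3:Add1,r4:Mul1,r5:4
cycle 10: CDB Add1=5; issue SUB r5<-Add1 // r0:9,r1:Add2,r2:12,r3:5,r4:Mul1,r5:Add1
cycle 11: issue MUL r4<-Mul2 // r0:9,r1:Add2,r2:12,r3:5,r4:Mul2,r5:Add1
cycle 12: stall // r0:9,r1:Add2,r2:12,r3:5,r4:Mul2,r5:Add1
cycle 13: CDB Add1=3; issue SUB r3<-Add1 // r0:9,r1:Add2,r2:12,r3:Add1,r4:Mul2,r5:3
cycle 14: CDB Mul1=60 // r0:9,r1:Add2,r2:12,r3:Add1,r4:Mul2,r5:3
cycle 15: - // r0:9,r1:Add2,r2:12,r3:Add1,r4:Mul2,r5:3
cycle 16: - // r0:9,r1:Add2,r2:12,r3:Add1,r4:Mul2,r5:3
cycle 17: CDB Add2=65 // r0:9,r1:65,r2:12,r3:Add1,r4:Mul2,r5:3
cycle 18: CDB Mul2=180 // r0:9,r1:65,r2:12,r3:Add1,r4:180,r5:3
cycle 19: - // r0:9,r1:65,r2:12,r3:Add1,r4:180,r5:3

STATUS = TAG Add1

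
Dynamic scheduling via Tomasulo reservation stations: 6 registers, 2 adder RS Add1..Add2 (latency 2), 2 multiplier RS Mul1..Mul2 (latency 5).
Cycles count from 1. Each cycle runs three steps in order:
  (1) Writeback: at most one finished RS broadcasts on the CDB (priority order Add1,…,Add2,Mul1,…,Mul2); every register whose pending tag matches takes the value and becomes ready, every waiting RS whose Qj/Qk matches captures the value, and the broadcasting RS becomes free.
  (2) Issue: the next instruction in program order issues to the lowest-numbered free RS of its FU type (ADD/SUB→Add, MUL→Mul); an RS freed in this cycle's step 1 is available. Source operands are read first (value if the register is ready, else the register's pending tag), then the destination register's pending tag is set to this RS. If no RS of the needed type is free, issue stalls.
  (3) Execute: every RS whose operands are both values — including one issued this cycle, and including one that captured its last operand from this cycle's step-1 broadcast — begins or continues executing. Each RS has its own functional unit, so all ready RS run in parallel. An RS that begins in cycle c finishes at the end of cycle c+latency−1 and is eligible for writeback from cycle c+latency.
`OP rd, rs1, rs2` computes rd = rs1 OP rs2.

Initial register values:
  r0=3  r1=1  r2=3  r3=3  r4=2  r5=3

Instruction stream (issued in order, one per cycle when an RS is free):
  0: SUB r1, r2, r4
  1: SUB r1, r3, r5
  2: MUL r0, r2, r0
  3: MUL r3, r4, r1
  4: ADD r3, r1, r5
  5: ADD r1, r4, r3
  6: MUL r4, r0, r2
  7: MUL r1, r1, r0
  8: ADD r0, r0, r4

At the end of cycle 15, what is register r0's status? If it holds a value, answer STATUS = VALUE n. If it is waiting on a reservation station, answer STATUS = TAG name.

STATUS = VALUE 36

cycle 1: issue SUB r1<-Add1 // r0:3,r1:Add1,r2:3,r3:3,r4:2,r5:3
cycle 2: issue SUB r1<-Add2 // r0:3,r1:Add2,r2:3,r3:3,r4:2,r5:3
cycle 3: CDB Add1=1; issue MUL r0<-Mul1 // r0:Mul1,r1:Add2,r2:3,r3:3,r4:2,r5:3
cycle 4: CDB Add2=0; issue MUL r3<-Mul2 // r0:Mul1,r1:0,r2:3,r3:Mul2,r4:2,r5:3
cycle 5: issue ADD r3<-Add1 // r0:Mul1,r1:0,r2:3,r3:Add1,r4:2,r5:3
cycle 6: issue ADD r1<-Add2 // r0:Mul1,r1:Add2,r2:3,r3:Add1,r4:2,r5:3
cycle 7: CDB Add1=3; stall // r0:Mul1,r1:Add2,r2:3,r3:3,r4:2,r5:3
cycle 8: CDB Mul1=9; issue MUL r4<-Mul1 // r0:9,r1:Add2,r2:3,r3:3,r4:Mul1,r5:3
cycle 9: CDB Add2=5; stall // r0:9,r1:5,r2:3,r3:3,r4:Mul1,r5:3
cycle 10: CDB Mul2=0; issue MUL r1<-Mul2 // r0:9,r1:Mul2,r2:3,r3:3,r4:Mul1,r5:3
cycle 11: issue ADD r0<-Add1 // r0:Add1,r1:Mul2,r2:3,r3:3,r4:Mul1,r5:3
cycle 12: - // r0:Add1,r1:Mul2,r2:3,r3:3,r4:Mul1,r5:3
cycle 13: CDB Mul1=27 // r0:Add1,r1:Mul2,r2:3,r3:3,r4:27,r5:3
cycle 14: - // r0:Add1,r1:Mul2,r2:3,r3:3,r4:27,r5:3
cycle 15: CDB Add1=36 // r0:36,r1:Mul2,r2:3,r3:3,r4:27,r5:3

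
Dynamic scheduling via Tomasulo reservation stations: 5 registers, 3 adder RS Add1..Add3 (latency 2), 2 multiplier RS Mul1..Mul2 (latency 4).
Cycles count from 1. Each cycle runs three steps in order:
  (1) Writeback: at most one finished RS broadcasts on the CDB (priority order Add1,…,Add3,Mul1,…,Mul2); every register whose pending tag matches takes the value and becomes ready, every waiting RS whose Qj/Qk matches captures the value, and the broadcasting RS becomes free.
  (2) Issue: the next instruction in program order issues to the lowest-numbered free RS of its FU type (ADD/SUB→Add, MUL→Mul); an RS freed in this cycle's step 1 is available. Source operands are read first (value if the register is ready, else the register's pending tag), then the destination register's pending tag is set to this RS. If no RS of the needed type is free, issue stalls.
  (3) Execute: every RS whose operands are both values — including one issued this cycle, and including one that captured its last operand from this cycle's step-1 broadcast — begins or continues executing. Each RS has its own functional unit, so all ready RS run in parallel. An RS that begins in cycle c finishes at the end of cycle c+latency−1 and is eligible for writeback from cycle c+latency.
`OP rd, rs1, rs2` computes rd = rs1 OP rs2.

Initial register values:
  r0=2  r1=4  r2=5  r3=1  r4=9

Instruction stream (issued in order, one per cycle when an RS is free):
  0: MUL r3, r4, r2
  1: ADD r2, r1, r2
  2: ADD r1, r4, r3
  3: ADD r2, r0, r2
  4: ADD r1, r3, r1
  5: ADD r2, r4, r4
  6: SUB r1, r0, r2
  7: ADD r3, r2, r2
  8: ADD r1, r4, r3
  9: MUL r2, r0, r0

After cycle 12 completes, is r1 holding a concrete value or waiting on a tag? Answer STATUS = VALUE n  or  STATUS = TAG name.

  c1: issue MUL r3<-Mul1  regs: r0:2,r1:4,r2:5,r3:Mul1,r4:9
  c2: issue ADD r2<-Add1  regs: r0:2,r1:4,r2:Add1,r3:Mul1,r4:9
  c3: issue ADD r1<-Add2  regs: r0:2,r1:Add2,r2:Add1,r3:Mul1,r4:9
  c4: CDB Add1=9; issue ADD r2<-Add1  regs: r0:2,r1:Add2,r2:Add1,r3:Mul1,r4:9
  c5: CDB Mul1=45; issue ADD r1<-Add3  regs: r0:2,r1:Add3,r2:Add1,r3:45,r4:9
  c6: CDB Add1=11; issue ADD r2<-Add1  regs: r0:2,r1:Add3,r2:Add1,r3:45,r4:9
  c7: CDB Add2=54; issue SUB r1<-Add2  regs: r0:2,r1:Add2,r2:Add1,r3:45,r4:9
  c8: CDB Add1=18; issue ADD r3<-Add1  regs: r0:2,r1:Add2,r2:18,r3:Add1,r4:9
  c9: CDB Add3=99; issue ADD r1<-Add3  regs: r0:2,r1:Add3,r2:18,r3:Add1,r4:9
  c10: CDB Add1=36; issue MUL r2<-Mul1  regs: r0:2,r1:Add3,r2:Mul1,r3:36,r4:9
  c11: CDB Add2=-16  regs: r0:2,r1:Add3,r2:Mul1,r3:36,r4:9
  c12: CDB Add3=45  regs: r0:2,r1:45,r2:Mul1,r3:36,r4:9

STATUS = VALUE 45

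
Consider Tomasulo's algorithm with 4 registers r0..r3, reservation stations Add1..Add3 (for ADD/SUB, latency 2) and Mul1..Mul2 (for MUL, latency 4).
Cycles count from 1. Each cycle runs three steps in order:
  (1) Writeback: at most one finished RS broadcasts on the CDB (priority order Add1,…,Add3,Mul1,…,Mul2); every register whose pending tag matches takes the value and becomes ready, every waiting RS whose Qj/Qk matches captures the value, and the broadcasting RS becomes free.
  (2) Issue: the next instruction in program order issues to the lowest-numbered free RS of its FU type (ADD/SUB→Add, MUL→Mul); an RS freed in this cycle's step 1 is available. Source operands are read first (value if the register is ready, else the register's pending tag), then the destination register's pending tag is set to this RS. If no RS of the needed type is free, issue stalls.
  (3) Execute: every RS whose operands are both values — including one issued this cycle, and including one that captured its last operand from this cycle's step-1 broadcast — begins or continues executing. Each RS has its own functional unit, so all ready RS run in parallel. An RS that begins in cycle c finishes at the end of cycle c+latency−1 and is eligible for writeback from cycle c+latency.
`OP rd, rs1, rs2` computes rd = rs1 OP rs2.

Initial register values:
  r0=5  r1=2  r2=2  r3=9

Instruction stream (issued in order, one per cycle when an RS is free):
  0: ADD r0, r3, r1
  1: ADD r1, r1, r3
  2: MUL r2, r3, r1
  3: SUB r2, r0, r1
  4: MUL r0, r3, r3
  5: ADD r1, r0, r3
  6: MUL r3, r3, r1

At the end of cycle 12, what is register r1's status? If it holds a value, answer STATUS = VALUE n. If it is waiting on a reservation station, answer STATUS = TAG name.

STATUS = VALUE 90

c1: issue ADD r0<-Add1 | r0:Add1,r1:2,r2:2,r3:9
c2: issue ADD r1<-Add2 | r0:Add1,r1:Add2,r2:2,r3:9
c3: CDB Add1=11; issue MUL r2<-Mul1 | r0:11,r1:Add2,r2:Mul1,r3:9
c4: CDB Add2=11; issue SUB r2<-Add1 | r0:11,r1:11,r2:Add1,r3:9
c5: issue MUL r0<-Mul2 | r0:Mul2,r1:11,r2:Add1,r3:9
c6: CDB Add1=0; issue ADD r1<-Add1 | r0:Mul2,r1:Add1,r2:0,r3:9
c7: stall | r0:Mul2,r1:Add1,r2:0,r3:9
c8: CDB Mul1=99; issue MUL r3<-Mul1 | r0:Mul2,r1:Add1,r2:0,r3:Mul1
c9: CDB Mul2=81 | r0:81,r1:Add1,r2:0,r3:Mul1
c10: - | r0:81,r1:Add1,r2:0,r3:Mul1
c11: CDB Add1=90 | r0:81,r1:90,r2:0,r3:Mul1
c12: - | r0:81,r1:90,r2:0,r3:Mul1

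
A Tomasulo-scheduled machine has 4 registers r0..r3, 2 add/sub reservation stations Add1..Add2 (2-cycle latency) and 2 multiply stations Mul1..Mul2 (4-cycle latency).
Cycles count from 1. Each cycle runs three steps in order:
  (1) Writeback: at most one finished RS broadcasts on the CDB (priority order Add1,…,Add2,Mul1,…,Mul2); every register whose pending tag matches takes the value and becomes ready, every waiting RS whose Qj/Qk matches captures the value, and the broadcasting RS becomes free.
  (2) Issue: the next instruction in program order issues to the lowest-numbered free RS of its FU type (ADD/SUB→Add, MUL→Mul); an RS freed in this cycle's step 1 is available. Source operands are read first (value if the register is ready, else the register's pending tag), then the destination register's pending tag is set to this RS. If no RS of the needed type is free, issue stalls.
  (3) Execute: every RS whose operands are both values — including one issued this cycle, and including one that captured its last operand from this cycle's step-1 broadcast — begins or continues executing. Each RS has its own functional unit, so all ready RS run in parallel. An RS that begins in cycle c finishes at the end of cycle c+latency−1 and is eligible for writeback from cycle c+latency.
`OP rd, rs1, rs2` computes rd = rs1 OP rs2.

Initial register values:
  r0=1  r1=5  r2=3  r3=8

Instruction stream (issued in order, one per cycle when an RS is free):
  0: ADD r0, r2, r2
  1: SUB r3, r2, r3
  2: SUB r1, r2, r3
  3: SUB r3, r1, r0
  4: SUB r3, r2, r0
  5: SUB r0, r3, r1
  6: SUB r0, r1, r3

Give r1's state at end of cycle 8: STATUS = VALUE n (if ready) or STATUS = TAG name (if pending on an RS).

STATUS = VALUE 8

  c1: issue ADD r0<-Add1  regs: r0:Add1,r1:5,r2:3,r3:8
  c2: issue SUB r3<-Add2  regs: r0:Add1,r1:5,r2:3,r3:Add2
  c3: CDB Add1=6; issue SUB r1<-Add1  regs: r0:6,r1:Add1,r2:3,r3:Add2
  c4: CDB Add2=-5; issue SUB r3<-Add2  regs: r0:6,r1:Add1,r2:3,r3:Add2
  c5: stall  regs: r0:6,r1:Add1,r2:3,r3:Add2
  c6: CDB Add1=8; issue SUB r3<-Add1  regs: r0:6,r1:8,r2:3,r3:Add1
  c7: stall  regs: r0:6,r1:8,r2:3,r3:Add1
  c8: CDB Add1=-3; issue SUB r0<-Add1  regs: r0:Add1,r1:8,r2:3,r3:-3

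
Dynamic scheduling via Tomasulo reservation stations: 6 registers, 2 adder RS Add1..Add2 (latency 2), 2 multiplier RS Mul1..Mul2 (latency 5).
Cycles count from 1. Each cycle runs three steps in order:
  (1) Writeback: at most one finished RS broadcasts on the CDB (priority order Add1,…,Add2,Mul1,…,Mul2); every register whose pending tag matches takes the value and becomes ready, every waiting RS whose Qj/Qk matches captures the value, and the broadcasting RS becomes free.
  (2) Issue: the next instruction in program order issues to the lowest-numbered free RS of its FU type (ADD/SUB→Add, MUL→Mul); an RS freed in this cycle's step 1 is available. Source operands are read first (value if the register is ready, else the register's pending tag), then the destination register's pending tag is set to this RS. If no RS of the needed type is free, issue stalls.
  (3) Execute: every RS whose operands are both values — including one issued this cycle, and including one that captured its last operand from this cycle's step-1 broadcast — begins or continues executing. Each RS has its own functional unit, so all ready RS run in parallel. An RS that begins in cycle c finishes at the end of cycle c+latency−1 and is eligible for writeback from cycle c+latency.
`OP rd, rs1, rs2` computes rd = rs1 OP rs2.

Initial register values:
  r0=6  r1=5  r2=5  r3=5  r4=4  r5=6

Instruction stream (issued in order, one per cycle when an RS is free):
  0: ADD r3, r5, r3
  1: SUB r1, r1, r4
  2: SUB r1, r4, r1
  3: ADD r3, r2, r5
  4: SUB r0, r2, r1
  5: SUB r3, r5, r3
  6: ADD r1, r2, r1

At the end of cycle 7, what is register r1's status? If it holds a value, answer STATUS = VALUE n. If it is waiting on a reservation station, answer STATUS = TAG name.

STATUS = VALUE 3

  c1: issue ADD r3<-Add1  regs: r0:6,r1:5,r2:5,r3:Add1,r4:4,r5:6
  c2: issue SUB r1<-Add2  regs: r0:6,r1:Add2,r2:5,r3:Add1,r4:4,r5:6
  c3: CDB Add1=11; issue SUB r1<-Add1  regs: r0:6,r1:Add1,r2:5,r3:11,r4:4,r5:6
  c4: CDB Add2=1; issue ADD r3<-Add2  regs: r0:6,r1:Add1,r2:5,r3:Add2,r4:4,r5:6
  c5: stall  regs: r0:6,r1:Add1,r2:5,r3:Add2,r4:4,r5:6
  c6: CDB Add1=3; issue SUB r0<-Add1  regs: r0:Add1,r1:3,r2:5,r3:Add2,r4:4,r5:6
  c7: CDB Add2=11; issue SUB r3<-Add2  regs: r0:Add1,r1:3,r2:5,r3:Add2,r4:4,r5:6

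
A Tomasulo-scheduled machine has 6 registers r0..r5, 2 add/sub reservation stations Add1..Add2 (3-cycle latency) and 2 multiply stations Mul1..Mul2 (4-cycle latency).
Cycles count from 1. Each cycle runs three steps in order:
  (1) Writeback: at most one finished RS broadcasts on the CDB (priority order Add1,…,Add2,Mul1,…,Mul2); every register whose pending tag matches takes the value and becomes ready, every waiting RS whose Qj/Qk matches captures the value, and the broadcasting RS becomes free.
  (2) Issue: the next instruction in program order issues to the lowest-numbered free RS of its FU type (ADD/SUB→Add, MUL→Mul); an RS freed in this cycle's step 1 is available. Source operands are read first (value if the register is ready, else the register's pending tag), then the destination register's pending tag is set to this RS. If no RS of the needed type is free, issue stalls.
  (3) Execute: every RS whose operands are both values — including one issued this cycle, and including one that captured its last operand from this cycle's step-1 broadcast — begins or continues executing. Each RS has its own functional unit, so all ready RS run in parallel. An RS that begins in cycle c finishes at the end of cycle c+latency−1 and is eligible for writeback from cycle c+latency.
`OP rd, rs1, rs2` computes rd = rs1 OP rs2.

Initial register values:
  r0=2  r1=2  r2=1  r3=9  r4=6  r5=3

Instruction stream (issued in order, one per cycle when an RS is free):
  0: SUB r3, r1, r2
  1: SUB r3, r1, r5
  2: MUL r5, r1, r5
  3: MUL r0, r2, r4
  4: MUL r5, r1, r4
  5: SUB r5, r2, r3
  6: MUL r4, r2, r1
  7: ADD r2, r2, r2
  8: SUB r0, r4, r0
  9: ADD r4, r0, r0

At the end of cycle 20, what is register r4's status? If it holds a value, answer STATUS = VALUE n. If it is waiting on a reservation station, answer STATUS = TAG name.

STATUS = VALUE -8

cycle 1: issue SUB r3<-Add1 // r0:2,r1:2,r2:1,r3:Add1,r4:6,r5:3
cycle 2: issue SUB r3<-Add2 // r0:2,r1:2,r2:1,r3:Add2,r4:6,r5:3
cycle 3: issue MUL r5<-Mul1 // r0:2,r1:2,r2:1,r3:Add2,r4:6,r5:Mul1
cycle 4: CDB Add1=1; issue MUL r0<-Mul2 // r0:Mul2,r1:2,r2:1,r3:Add2,r4:6,r5:Mul1
cycle 5: CDB Add2=-1; stall // r0:Mul2,r1:2,r2:1,r3:-1,r4:6,r5:Mul1
cycle 6: stall // r0:Mul2,r1:2,r2:1,r3:-1,r4:6,r5:Mul1
cycle 7: CDB Mul1=6; issue MUL r5<-Mul1 // r0:Mul2,r1:2,r2:1,r3:-1,r4:6,r5:Mul1
cycle 8: CDB Mul2=6; issue SUB r5<-Add1 // r0:6,r1:2,r2:1,r3:-1,r4:6,r5:Add1
cycle 9: issue MUL r4<-Mul2 // r0:6,r1:2,r2:1,r3:-1,r4:Mul2,r5:Add1
cycle 10: issue ADD r2<-Add2 // r0:6,r1:2,r2:Add2,r3:-1,r4:Mul2,r5:Add1
cycle 11: CDB Add1=2; issue SUB r0<-Add1 // r0:Add1,r1:2,r2:Add2,r3:-1,r4:Mul2,r5:2
cycle 12: CDB Mul1=12; stall // r0:Add1,r1:2,r2:Add2,r3:-1,r4:Mul2,r5:2
cycle 13: CDB Add2=2; issue ADD r4<-Add2 // r0:Add1,r1:2,r2:2,r3:-1,r4:Add2,r5:2
cycle 14: CDB Mul2=2 // r0:Add1,r1:2,r2:2,r3:-1,r4:Add2,r5:2
cycle 15: - // r0:Add1,r1:2,r2:2,r3:-1,r4:Add2,r5:2
cycle 16: - // r0:Add1,r1:2,r2:2,r3:-1,r4:Add2,r5:2
cycle 17: CDB Add1=-4 // r0:-4,r1:2,r2:2,r3:-1,r4:Add2,r5:2
cycle 18: - // r0:-4,r1:2,r2:2,r3:-1,r4:Add2,r5:2
cycle 19: - // r0:-4,r1:2,r2:2,r3:-1,r4:Add2,r5:2
cycle 20: CDB Add2=-8 // r0:-4,r1:2,r2:2,r3:-1,r4:-8,r5:2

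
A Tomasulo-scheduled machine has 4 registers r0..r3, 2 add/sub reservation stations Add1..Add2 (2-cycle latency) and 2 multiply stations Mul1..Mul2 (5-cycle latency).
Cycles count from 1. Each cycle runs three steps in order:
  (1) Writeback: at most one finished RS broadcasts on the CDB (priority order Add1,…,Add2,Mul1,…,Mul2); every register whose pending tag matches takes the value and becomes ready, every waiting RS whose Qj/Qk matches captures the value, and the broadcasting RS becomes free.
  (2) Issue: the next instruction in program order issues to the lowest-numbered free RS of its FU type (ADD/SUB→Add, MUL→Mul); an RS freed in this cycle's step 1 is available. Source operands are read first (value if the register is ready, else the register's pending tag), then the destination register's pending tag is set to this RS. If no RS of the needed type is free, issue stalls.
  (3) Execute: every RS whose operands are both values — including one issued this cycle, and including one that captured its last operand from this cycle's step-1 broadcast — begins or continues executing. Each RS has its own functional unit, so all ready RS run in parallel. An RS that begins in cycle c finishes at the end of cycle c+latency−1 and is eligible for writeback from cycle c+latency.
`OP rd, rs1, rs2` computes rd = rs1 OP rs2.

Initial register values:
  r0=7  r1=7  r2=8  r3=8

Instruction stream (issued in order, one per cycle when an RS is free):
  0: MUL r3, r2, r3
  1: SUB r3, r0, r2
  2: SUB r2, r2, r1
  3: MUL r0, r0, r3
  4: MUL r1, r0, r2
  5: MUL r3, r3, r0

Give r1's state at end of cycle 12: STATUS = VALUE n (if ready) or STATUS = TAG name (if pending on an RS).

  c1: issue MUL r3<-Mul1  regs: r0:7,r1:7,r2:8,r3:Mul1
  c2: issue SUB r3<-Add1  regs: r0:7,r1:7,r2:8,r3:Add1
  c3: issue SUB r2<-Add2  regs: r0:7,r1:7,r2:Add2,r3:Add1
  c4: CDB Add1=-1; issue MUL r0<-Mul2  regs: r0:Mul2,r1:7,r2:Add2,r3:-1
  c5: CDB Add2=1; stall  regs: r0:Mul2,r1:7,r2:1,r3:-1
  c6: CDB Mul1=64; issue MUL r1<-Mul1  regs: r0:Mul2,r1:Mul1,r2:1,r3:-1
  c7: stall  regs: r0:Mul2,r1:Mul1,r2:1,r3:-1
  c8: stall  regs: r0:Mul2,r1:Mul1,r2:1,r3:-1
  c9: CDB Mul2=-7; issue MUL r3<-Mul2  regs: r0:-7,r1:Mul1,r2:1,r3:Mul2
  c10: -  regs: r0:-7,r1:Mul1,r2:1,r3:Mul2
  c11: -  regs: r0:-7,r1:Mul1,r2:1,r3:Mul2
  c12: -  regs: r0:-7,r1:Mul1,r2:1,r3:Mul2

STATUS = TAG Mul1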